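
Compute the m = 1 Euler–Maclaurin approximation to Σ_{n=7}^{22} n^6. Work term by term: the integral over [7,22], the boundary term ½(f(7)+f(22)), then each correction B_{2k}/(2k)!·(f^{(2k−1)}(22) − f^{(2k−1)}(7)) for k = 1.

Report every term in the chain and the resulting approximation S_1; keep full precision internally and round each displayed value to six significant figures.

S_1 ≈ 4.15536e+08

The integral term ∫_7^22 x^6 dx = 3.56219e+08.
½[f(7) + f(22)] = ½[117649 + 1.13380e+08] = 5.67488e+07.
Integral + boundary = 4.12968e+08.
Order-1 term: 1/12 · (3.09218e+07 − 100842) = 2.56841e+06.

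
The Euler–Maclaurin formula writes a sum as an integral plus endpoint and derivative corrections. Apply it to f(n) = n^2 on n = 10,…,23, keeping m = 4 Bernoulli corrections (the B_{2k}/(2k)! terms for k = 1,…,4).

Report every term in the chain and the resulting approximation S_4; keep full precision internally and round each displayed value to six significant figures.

S_4 ≈ 4039.00

∫_10^23 x^2 dx evaluates to 3722.33.
Boundary: ½(f(10) + f(23)) = ½(100.000 + 529.000) = 314.500.
Running total after boundary: 4036.83.
Correction k=1: B_{2}/2! · (f^{(1)}(23) − f^{(1)}(10)) = 1/12 · (46.0000 − 20.0000) = 2.16667.
After k=1: 4039.00.
Correction k=2: B_{4}/4! · (f^{(3)}(23) − f^{(3)}(10)) = −1/720 · (0.00000 − 0.00000) = 0.00000.
After k=2: 4039.00.
Correction k=3: B_{6}/6! · (f^{(5)}(23) − f^{(5)}(10)) = 1/30240 · (0.00000 − 0.00000) = 0.00000.
After k=3: 4039.00.
Correction k=4: B_{8}/8! · (f^{(7)}(23) − f^{(7)}(10)) = −1/1209600 · (0.00000 − 0.00000) = 0.00000.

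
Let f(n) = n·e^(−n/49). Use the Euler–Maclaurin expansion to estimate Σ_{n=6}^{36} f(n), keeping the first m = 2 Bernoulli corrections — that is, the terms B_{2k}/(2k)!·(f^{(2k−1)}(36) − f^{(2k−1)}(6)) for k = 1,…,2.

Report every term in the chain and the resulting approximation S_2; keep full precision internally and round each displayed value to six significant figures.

The integral term ∫_6^36 x·e^(−x/49) dx = 386.652.
½[f(6) + f(36)] = ½[5.30851 + 17.2675] = 11.2880.
Integral + boundary = 397.940.
Correction k=1: B_{2}/2! · (f^{(1)}(36) − f^{(1)}(6)) = 1/12 · (0.127255 − 0.776414) = -0.0540966.
After k=1: 397.886.
Correction k=2: B_{4}/4! · (f^{(3)}(36) − f^{(3)}(6)) = −1/720 · (0.000452544 − 0.00106036) = 8.44184e-07.

S_2 ≈ 397.886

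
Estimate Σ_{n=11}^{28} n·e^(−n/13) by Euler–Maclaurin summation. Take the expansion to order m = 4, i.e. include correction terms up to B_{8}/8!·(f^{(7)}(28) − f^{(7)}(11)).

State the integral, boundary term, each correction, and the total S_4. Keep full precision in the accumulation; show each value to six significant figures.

S_4 ≈ 75.9873

The integral term ∫_11^28 x·e^(−x/13) dx = 72.0196.
½[f(11) + f(28)] = ½[4.71968 + 3.24904] = 3.98436.
So far: 76.0040.
Order-1 term: 1/12 · (-0.133889 − 0.0660095) = -0.0166582.
Running total after k=1: 75.9873.
Order-2 term: −1/720 · (0.000580977 − 0.00546825) = 6.78787e-06.
Running total after k=2: 75.9873.
Order-3 term: 1/30240 · (1.15633e-05 − 6.24018e-05) = -1.68117e-09.
Running total after k=3: 75.9873.
Order-4 term: −1/1209600 · (1.16502e-07 − 5.47024e-07) = 3.55921e-13.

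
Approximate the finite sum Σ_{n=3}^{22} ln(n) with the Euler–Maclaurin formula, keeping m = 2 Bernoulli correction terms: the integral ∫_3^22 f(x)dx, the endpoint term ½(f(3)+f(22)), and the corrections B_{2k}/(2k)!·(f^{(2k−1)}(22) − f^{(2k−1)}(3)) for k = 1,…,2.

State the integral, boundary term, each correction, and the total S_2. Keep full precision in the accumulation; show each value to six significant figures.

S_2 ≈ 47.7780

Integral: ∫_3^22 ln(x) dx = 45.7071.
½[f(3) + f(22)] = ½[1.09861 + 3.09104] = 2.09483.
So far: 47.8019.
Correction k=1: B_{2}/2! · (f^{(1)}(22) − f^{(1)}(3)) = 1/12 · (0.0454545 − 0.333333) = -0.0239899.
After k=1: 47.7779.
Correction k=2: B_{4}/4! · (f^{(3)}(22) − f^{(3)}(3)) = −1/720 · (0.000187829 − 0.0740741) = 0.000102620.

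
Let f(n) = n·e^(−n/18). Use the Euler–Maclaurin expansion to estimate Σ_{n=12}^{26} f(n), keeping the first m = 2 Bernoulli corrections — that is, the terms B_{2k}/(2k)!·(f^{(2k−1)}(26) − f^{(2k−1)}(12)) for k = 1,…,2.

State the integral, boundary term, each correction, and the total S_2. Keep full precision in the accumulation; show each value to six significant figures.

S_2 ≈ 96.5545

∫_12^26 x·e^(−x/18) dx evaluates to 90.4306.
½[f(12) + f(26)] = ½[6.16101 + 6.13280] = 6.14690.
So far: 96.5775.
Correction k=1: B_{2}/2! · (f^{(1)}(26) − f^{(1)}(12)) = 1/12 · (-0.104834 − 0.171139) = -0.0229978.
Partial sum through k=1: 96.5545.
Correction k=2: B_{4}/4! · (f^{(3)}(26) − f^{(3)}(12)) = −1/720 · (0.00113247 − 0.00369745) = 3.56247e-06.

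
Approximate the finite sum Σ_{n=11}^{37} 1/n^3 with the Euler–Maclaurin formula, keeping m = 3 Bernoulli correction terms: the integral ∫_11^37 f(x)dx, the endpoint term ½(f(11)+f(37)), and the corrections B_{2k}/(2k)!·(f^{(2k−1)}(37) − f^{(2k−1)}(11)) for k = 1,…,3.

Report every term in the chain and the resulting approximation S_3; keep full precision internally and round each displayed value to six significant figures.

∫_11^37 1/x^3 dx evaluates to 0.00376700.
Boundary: ½(f(11) + f(37)) = ½(0.000751315 + 1.97422e-05) = 0.000385528.
So far: 0.00415253.
k=1: B_{2}/(2)! × [f^{(1)}(37) − f^{(1)}(11)] = 1/12 × (-1.60072e-06 − (-0.000204904)) = 1.69419e-05.
After k=1: 0.00416947.
k=2: B_{4}/(4)! × [f^{(3)}(37) − f^{(3)}(11)] = −1/720 × (-2.33852e-08 − (-3.38684e-05)) = -4.70070e-08.
After k=2: 0.00416942.
k=3: B_{6}/(6)! × [f^{(5)}(37) − f^{(5)}(11)] = 1/30240 × (-7.17442e-10 − (-1.17560e-05)) = 3.88732e-10.

S_3 ≈ 0.00416943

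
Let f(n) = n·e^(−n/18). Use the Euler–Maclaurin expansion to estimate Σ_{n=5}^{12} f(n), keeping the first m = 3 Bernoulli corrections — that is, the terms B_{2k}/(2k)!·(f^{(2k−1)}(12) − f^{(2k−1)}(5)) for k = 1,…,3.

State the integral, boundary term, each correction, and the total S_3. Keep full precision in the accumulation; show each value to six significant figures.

S_3 ≈ 41.2882

∫_5^12 x·e^(−x/18) dx evaluates to 36.3453.
Endpoint term: (f(5) + f(12))/2 = (3.78733 + 6.16101)/2 = 4.97417.
Integral + boundary = 41.3195.
Correction k=1: B_{2}/2! · (f^{(1)}(12) − f^{(1)}(5)) = 1/12 · (0.171139 − 0.547058) = -0.0313266.
Running total after k=1: 41.2882.
Correction k=2: B_{4}/4! · (f^{(3)}(12) − f^{(3)}(5)) = −1/720 · (0.00369745 − 0.00636416) = 3.70377e-06.
Running total after k=2: 41.2882.
Correction k=3: B_{6}/6! · (f^{(5)}(12) − f^{(5)}(5)) = 1/30240 · (2.11935e-05 − 3.40737e-05) = -4.25932e-10.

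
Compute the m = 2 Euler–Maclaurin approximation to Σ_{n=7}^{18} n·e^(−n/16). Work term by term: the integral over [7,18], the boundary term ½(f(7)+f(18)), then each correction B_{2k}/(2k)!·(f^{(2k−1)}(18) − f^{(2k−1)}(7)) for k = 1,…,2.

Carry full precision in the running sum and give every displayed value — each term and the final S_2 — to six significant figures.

S_2 ≈ 66.1357

Integral: ∫_7^18 x·e^(−x/16) dx = 60.9877.
Boundary: ½(f(7) + f(18)) = ½(4.51954 + 5.84374) = 5.18164.
So far: 66.1694.
k=1: B_{2}/(2)! × [f^{(1)}(18) − f^{(1)}(7)] = 1/12 × (-0.0405816 − 0.363177) = -0.0336466.
Partial sum through k=1: 66.1357.
k=2: B_{4}/(4)! × [f^{(3)}(18) − f^{(3)}(7)] = −1/720 × (0.00237783 − 0.00646279) = 5.67356e-06.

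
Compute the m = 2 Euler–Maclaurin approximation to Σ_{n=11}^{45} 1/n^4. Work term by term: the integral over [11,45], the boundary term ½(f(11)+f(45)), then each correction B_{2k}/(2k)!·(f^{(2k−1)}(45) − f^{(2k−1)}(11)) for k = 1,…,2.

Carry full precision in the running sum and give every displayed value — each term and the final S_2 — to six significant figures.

S_2 ≈ 0.000283112

Integral: ∫_11^45 1/x^4 dx = 0.000246780.
½[f(11) + f(45)] = ½[6.83013e-05 + 2.43865e-07] = 3.42726e-05.
So far: 0.000281053.
Order-1 term: 1/12 · (-2.16769e-08 − (-2.48369e-05)) = 2.06793e-06.
Running total after k=1: 0.000283121.
Order-2 term: −1/720 · (-3.21139e-10 − (-6.15790e-06)) = -8.55219e-09.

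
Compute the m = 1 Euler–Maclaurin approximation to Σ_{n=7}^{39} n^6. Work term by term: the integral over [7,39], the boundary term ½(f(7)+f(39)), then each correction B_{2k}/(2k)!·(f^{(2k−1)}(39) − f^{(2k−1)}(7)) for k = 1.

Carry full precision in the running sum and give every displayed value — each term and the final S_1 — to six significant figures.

S_1 ≈ 2.14088e+10

∫_7^39 x^6 dx evaluates to 1.96043e+10.
Endpoint term: (f(7) + f(39))/2 = (117649 + 3.51874e+09)/2 = 1.75943e+09.
Running total after boundary: 2.13637e+10.
Order-1 term: 1/12 · (5.41345e+08 − 100842) = 4.51037e+07.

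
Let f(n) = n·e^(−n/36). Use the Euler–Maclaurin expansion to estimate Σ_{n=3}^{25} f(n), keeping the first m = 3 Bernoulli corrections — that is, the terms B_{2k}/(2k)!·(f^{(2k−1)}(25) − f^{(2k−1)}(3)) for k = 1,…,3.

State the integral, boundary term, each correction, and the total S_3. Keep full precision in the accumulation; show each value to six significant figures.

The integral term ∫_3^25 x·e^(−x/36) dx = 195.166.
Boundary: ½(f(3) + f(25)) = ½(2.76013 + 12.4838) = 7.62196.
Integral + boundary = 202.788.
Correction k=1: B_{2}/2! · (f^{(1)}(25) − f^{(1)}(3)) = 1/12 · (0.152580 − 0.843374) = -0.0575662.
After k=1: 202.730.
Correction k=2: B_{4}/4! · (f^{(3)}(25) − f^{(3)}(3)) = −1/720 · (0.000888336 − 0.00207057) = 1.64200e-06.
After k=2: 202.730.
Correction k=3: B_{6}/6! · (f^{(5)}(25) − f^{(5)}(3)) = 1/30240 · (1.28005e-06 − 2.69321e-06) = -4.67315e-11.

S_3 ≈ 202.730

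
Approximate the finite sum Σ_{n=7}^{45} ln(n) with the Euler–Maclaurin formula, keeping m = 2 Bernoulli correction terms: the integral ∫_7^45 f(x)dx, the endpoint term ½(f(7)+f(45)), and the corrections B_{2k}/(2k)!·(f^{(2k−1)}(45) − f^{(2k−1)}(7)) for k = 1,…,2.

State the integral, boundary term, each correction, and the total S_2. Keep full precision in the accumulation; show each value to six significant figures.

S_2 ≈ 122.545

∫_7^45 ln(x) dx evaluates to 119.678.
½[f(7) + f(45)] = ½[1.94591 + 3.80666] = 2.87629.
So far: 122.555.
k=1: B_{2}/(2)! × [f^{(1)}(45) − f^{(1)}(7)] = 1/12 × (0.0222222 − 0.142857) = -0.0100529.
Running total after k=1: 122.545.
k=2: B_{4}/(4)! × [f^{(3)}(45) − f^{(3)}(7)] = −1/720 × (2.19479e-05 − 0.00583090) = 8.06799e-06.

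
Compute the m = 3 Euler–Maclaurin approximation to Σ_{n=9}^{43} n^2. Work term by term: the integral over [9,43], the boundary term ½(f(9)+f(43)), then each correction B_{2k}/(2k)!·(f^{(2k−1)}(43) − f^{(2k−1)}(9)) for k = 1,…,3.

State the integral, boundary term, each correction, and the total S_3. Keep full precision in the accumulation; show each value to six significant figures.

Integral: ∫_9^43 x^2 dx = 26259.3.
Boundary: ½(f(9) + f(43)) = ½(81.0000 + 1849.00) = 965.000.
So far: 27224.3.
Correction k=1: B_{2}/2! · (f^{(1)}(43) − f^{(1)}(9)) = 1/12 · (86.0000 − 18.0000) = 5.66667.
After k=1: 27230.0.
Correction k=2: B_{4}/4! · (f^{(3)}(43) − f^{(3)}(9)) = −1/720 · (0.00000 − 0.00000) = 0.00000.
After k=2: 27230.0.
Correction k=3: B_{6}/6! · (f^{(5)}(43) − f^{(5)}(9)) = 1/30240 · (0.00000 − 0.00000) = 0.00000.

S_3 ≈ 27230.0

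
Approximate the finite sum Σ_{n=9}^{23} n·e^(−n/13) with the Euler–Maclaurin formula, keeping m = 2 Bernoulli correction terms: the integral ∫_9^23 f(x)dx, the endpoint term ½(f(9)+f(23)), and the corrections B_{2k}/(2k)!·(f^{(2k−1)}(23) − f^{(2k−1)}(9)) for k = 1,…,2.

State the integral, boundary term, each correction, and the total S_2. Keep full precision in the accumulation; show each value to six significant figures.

S_2 ≈ 67.5314

Integral: ∫_9^23 x·e^(−x/13) dx = 63.3429.
½[f(9) + f(23)] = ½[4.50378 + 3.92067] = 4.21223.
So far: 67.5551.
Order-1 term: 1/12 · (-0.131126 − 0.153975) = -0.0237585.
Partial sum through k=1: 67.5314.
Order-2 term: −1/720 · (0.00124143 − 0.00683323) = 7.76638e-06.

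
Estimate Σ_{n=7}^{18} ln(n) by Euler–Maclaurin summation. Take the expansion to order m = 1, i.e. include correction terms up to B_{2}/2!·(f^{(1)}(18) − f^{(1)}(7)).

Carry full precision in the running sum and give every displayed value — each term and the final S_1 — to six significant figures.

S_1 ≈ 29.8162

∫_7^18 ln(x) dx evaluates to 27.4053.
Endpoint term: (f(7) + f(18))/2 = (1.94591 + 2.89037)/2 = 2.41814.
Integral + boundary = 29.8235.
Order-1 term: 1/12 · (0.0555556 − 0.142857) = -0.00727513.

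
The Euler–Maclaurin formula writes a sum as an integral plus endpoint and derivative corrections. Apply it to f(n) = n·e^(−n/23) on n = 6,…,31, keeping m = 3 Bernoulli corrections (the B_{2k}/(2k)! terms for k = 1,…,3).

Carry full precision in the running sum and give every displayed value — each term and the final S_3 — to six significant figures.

S_3 ≈ 197.450

Integral: ∫_6^31 x·e^(−x/23) dx = 191.167.
Endpoint term: (f(6) + f(31))/2 = (4.62229 + 8.05394)/2 = 6.33811.
So far: 197.505.
k=1: B_{2}/(2)! × [f^{(1)}(31) − f^{(1)}(6)] = 1/12 × (-0.0903668 − 0.569412) = -0.0549816.
After k=1: 197.450.
k=2: B_{4}/(4)! × [f^{(3)}(31) − f^{(3)}(6)] = −1/720 × (0.000811422 − 0.00398899) = 4.41329e-06.
After k=2: 197.450.
k=3: B_{6}/(6)! × [f^{(5)}(31) − f^{(5)}(6)] = 1/30240 × (3.39068e-06 − 1.30465e-05) = -3.19305e-10.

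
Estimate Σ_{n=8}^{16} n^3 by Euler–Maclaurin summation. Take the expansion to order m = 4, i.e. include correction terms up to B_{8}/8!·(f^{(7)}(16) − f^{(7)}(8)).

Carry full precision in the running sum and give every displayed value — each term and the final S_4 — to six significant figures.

The integral term ∫_8^16 x^3 dx = 15360.0.
½[f(8) + f(16)] = ½[512.000 + 4096.00] = 2304.00.
Running total after boundary: 17664.0.
Correction k=1: B_{2}/2! · (f^{(1)}(16) − f^{(1)}(8)) = 1/12 · (768.000 − 192.000) = 48.0000.
After k=1: 17712.0.
Correction k=2: B_{4}/4! · (f^{(3)}(16) − f^{(3)}(8)) = −1/720 · (6.00000 − 6.00000) = 0.00000.
After k=2: 17712.0.
Correction k=3: B_{6}/6! · (f^{(5)}(16) − f^{(5)}(8)) = 1/30240 · (0.00000 − 0.00000) = 0.00000.
After k=3: 17712.0.
Correction k=4: B_{8}/8! · (f^{(7)}(16) − f^{(7)}(8)) = −1/1209600 · (0.00000 − 0.00000) = 0.00000.

S_4 ≈ 17712.0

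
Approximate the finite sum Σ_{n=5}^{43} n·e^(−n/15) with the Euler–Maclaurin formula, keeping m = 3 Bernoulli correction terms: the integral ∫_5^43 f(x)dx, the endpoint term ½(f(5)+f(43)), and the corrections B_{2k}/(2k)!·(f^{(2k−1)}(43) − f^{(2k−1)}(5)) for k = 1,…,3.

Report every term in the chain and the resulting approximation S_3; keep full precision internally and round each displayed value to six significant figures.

S_3 ≈ 168.432

∫_5^43 x·e^(−x/15) dx evaluates to 165.467.
½[f(5) + f(43)] = ½[3.58266 + 2.44619] = 3.01443.
Running total after boundary: 168.481.
Order-1 term: 1/12 · (-0.106191 − 0.477688) = -0.0486566.
Running total after k=1: 168.432.
Order-2 term: −1/720 · (3.37115e-05 − 0.00849222) = 1.17479e-05.
Running total after k=2: 168.432.
Order-3 term: 1/30240 · (2.39727e-06 − 6.60506e-05) = -2.10494e-09.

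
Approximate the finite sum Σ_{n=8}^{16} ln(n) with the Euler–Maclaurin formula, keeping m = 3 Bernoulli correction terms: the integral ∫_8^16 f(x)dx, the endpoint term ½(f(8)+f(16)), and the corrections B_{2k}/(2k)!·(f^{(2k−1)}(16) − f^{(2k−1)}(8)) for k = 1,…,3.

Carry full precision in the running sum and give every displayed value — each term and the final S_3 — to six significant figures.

S_3 ≈ 22.1467

∫_8^16 ln(x) dx evaluates to 19.7259.
½[f(8) + f(16)] = ½[2.07944 + 2.77259] = 2.42602.
Integral + boundary = 22.1519.
Order-1 term: 1/12 · (0.0625000 − 0.125000) = -0.00520833.
Partial sum through k=1: 22.1467.
Order-2 term: −1/720 · (0.000488281 − 0.00390625) = 4.74718e-06.
Partial sum through k=2: 22.1467.
Order-3 term: 1/30240 · (2.28882e-05 − 0.000732422) = -2.34634e-08.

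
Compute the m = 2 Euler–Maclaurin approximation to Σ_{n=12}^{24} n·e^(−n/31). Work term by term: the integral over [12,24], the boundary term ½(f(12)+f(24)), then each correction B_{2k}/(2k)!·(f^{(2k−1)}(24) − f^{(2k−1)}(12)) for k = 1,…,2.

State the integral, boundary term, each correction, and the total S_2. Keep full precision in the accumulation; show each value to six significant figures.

S_2 ≈ 128.588

∫_12^24 x·e^(−x/31) dx evaluates to 119.007.
Endpoint term: (f(12) + f(24))/2 = (8.14830 + 11.0658)/2 = 9.60706.
So far: 128.614.
Correction k=1: B_{2}/2! · (f^{(1)}(24) − f^{(1)}(12)) = 1/12 · (0.104114 − 0.416177) = -0.0260053.
Partial sum through k=1: 128.588.
Correction k=2: B_{4}/4! · (f^{(3)}(24) − f^{(3)}(12)) = −1/720 · (0.00106791 − 0.00184623) = 1.08100e-06.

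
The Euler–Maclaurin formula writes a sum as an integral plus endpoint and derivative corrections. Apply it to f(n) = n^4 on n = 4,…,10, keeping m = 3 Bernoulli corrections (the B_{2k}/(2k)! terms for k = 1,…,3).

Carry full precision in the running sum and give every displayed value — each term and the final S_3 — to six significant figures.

∫_4^10 x^4 dx evaluates to 19795.2.
Boundary: ½(f(4) + f(10)) = ½(256.000 + 10000.0) = 5128.00.
So far: 24923.2.
Order-1 term: 1/12 · (4000.00 − 256.000) = 312.000.
Running total after k=1: 25235.2.
Order-2 term: −1/720 · (240.000 − 96.0000) = -0.200000.
Running total after k=2: 25235.0.
Order-3 term: 1/30240 · (0.00000 − 0.00000) = 0.00000.

S_3 ≈ 25235.0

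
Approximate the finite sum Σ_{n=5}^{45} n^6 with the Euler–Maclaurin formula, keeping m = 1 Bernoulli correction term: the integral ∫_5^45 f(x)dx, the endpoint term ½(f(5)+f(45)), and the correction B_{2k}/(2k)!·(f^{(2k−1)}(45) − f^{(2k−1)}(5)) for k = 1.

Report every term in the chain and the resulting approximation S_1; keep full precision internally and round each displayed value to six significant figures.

S_1 ≈ 5.76255e+10

∫_5^45 x^6 dx evaluates to 5.33813e+10.
Boundary: ½(f(5) + f(45)) = ½(15625.0 + 8.30377e+09) = 4.15189e+09.
Running total after boundary: 5.75332e+10.
k=1: B_{2}/(2)! × [f^{(1)}(45) − f^{(1)}(5)] = 1/12 × (1.10717e+09 − 18750.0) = 9.22625e+07.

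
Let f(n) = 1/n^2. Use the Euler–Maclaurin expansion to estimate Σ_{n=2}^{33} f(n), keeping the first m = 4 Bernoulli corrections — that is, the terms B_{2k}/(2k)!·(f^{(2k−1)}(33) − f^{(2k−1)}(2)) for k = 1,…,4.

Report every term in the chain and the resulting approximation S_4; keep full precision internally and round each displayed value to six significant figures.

S_4 ≈ 0.615064

∫_2^33 1/x^2 dx evaluates to 0.469697.
½[f(2) + f(33)] = ½[0.250000 + 0.000918274] = 0.125459.
So far: 0.595156.
Order-1 term: 1/12 · (-5.56529e-05 − (-0.250000)) = 0.0208287.
After k=1: 0.615985.
Order-2 term: −1/720 · (-6.13256e-07 − (-0.750000)) = -0.00104167.
After k=2: 0.614943.
Order-3 term: 1/30240 · (-1.68941e-08 − (-5.62500)) = 0.000186012.
After k=3: 0.615129.
Order-4 term: −1/1209600 · (-8.68750e-10 − (-78.7500)) = -6.51042e-05.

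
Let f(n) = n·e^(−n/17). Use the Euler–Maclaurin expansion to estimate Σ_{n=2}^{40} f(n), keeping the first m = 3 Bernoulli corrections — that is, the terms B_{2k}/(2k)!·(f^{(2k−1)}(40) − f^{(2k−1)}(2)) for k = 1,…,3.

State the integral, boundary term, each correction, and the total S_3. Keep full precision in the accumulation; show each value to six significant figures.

The integral term ∫_2^40 x·e^(−x/17) dx = 195.009.
½[f(2) + f(40)] = ½[1.77802 + 3.80356] = 2.79079.
Running total after boundary: 197.800.
Correction k=1: B_{2}/2! · (f^{(1)}(40) − f^{(1)}(2)) = 1/12 · (-0.128650 − 0.784420) = -0.0760892.
Partial sum through k=1: 197.724.
Correction k=2: B_{4}/4! · (f^{(3)}(40) − f^{(3)}(2)) = −1/720 · (0.000212900 − 0.00886657) = 1.20190e-05.
Partial sum through k=2: 197.724.
Correction k=3: B_{6}/6! · (f^{(5)}(40) − f^{(5)}(2)) = 1/30240 · (3.01369e-06 − 5.19685e-05) = -1.61888e-09.

S_3 ≈ 197.724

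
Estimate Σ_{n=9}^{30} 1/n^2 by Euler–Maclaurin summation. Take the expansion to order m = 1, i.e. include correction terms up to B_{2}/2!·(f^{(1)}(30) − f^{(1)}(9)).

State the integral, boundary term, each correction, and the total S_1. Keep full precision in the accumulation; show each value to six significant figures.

The integral term ∫_9^30 1/x^2 dx = 0.0777778.
Endpoint term: (f(9) + f(30))/2 = (0.0123457 + 0.00111111)/2 = 0.00672840.
Integral + boundary = 0.0845062.
k=1: B_{2}/(2)! × [f^{(1)}(30) − f^{(1)}(9)] = 1/12 × (-7.40741e-05 − (-0.00274348)) = 0.000222451.

S_1 ≈ 0.0847286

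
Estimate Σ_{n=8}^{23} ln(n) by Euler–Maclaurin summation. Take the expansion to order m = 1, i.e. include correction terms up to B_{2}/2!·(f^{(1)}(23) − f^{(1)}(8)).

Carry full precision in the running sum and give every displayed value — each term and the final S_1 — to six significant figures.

∫_8^23 ln(x) dx evaluates to 40.4808.
Endpoint term: (f(8) + f(23))/2 = (2.07944 + 3.13549)/2 = 2.60747.
So far: 43.0883.
k=1: B_{2}/(2)! × [f^{(1)}(23) − f^{(1)}(8)] = 1/12 × (0.0434783 − 0.125000) = -0.00679348.

S_1 ≈ 43.0815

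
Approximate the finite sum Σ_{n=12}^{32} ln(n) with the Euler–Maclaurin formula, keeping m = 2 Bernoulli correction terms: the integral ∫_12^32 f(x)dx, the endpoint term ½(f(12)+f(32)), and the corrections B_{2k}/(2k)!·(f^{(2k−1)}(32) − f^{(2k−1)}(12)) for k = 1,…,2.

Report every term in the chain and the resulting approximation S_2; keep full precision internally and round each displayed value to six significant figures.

S_2 ≈ 64.0557

∫_12^32 ln(x) dx evaluates to 61.0847.
Boundary: ½(f(12) + f(32)) = ½(2.48491 + 3.46574) = 2.97532.
Running total after boundary: 64.0600.
Order-1 term: 1/12 · (0.0312500 − 0.0833333) = -0.00434028.
Partial sum through k=1: 64.0557.
Order-2 term: −1/720 · (6.10352e-05 − 0.00115741) = 1.52274e-06.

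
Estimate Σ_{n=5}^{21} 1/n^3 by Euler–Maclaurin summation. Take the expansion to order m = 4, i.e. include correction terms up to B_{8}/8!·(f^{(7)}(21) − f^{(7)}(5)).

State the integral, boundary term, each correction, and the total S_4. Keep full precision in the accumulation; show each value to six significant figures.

S_4 ≈ 0.0233138

∫_5^21 1/x^3 dx evaluates to 0.0188662.
Endpoint term: (f(5) + f(21))/2 = (0.00800000 + 0.000107980)/2 = 0.00405399.
Running total after boundary: 0.0229202.
k=1: B_{2}/(2)! × [f^{(1)}(21) − f^{(1)}(5)] = 1/12 × (-1.54257e-05 − (-0.00480000)) = 0.000398715.
Running total after k=1: 0.0233189.
k=2: B_{4}/(4)! × [f^{(3)}(21) − f^{(3)}(5)] = −1/720 × (-6.99577e-07 − (-0.00384000)) = -5.33236e-06.
Running total after k=2: 0.0233136.
k=3: B_{6}/(6)! × [f^{(5)}(21) − f^{(5)}(5)] = 1/30240 × (-6.66264e-08 − (-0.00645120)) = 2.13331e-07.
Running total after k=3: 0.0233138.
k=4: B_{8}/(8)! × [f^{(7)}(21) − f^{(7)}(5)] = −1/1209600 × (-1.08778e-08 − (-0.0185795)) = -1.53600e-08.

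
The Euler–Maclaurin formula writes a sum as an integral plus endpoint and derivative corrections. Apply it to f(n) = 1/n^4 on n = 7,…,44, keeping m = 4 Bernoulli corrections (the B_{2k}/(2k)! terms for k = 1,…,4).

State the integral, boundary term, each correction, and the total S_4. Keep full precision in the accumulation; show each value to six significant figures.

S_4 ≈ 0.00119592

∫_7^44 1/x^4 dx evaluates to 0.000967904.
Boundary: ½(f(7) + f(44)) = ½(0.000416493 + 2.66802e-07) = 0.000208380.
Integral + boundary = 0.00117628.
Correction k=1: B_{2}/2! · (f^{(1)}(44) − f^{(1)}(7)) = 1/12 · (-2.42547e-08 − (-0.000237996)) = 1.98310e-05.
After k=1: 0.00119612.
Correction k=2: B_{4}/4! · (f^{(3)}(44) − f^{(3)}(7)) = −1/720 · (-3.75848e-10 − (-0.000145712)) = -2.02377e-07.
After k=2: 0.00119591.
Correction k=3: B_{6}/6! · (f^{(5)}(44) − f^{(5)}(7)) = 1/30240 · (-1.08716e-11 − (-0.000166528)) = 5.50687e-09.
After k=3: 0.00119592.
Correction k=4: B_{8}/8! · (f^{(7)}(44) − f^{(7)}(7)) = −1/1209600 · (-5.05397e-13 − (-0.000305868)) = -2.52867e-10.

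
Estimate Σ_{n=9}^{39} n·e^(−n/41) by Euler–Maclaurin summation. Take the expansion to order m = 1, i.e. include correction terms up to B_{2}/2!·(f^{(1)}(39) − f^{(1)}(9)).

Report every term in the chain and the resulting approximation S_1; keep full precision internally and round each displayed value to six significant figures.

Integral: ∫_9^39 x·e^(−x/41) dx = 379.002.
Endpoint term: (f(9) + f(39))/2 = (7.22619 + 15.0645)/2 = 11.1454.
So far: 390.147.
k=1: B_{2}/(2)! × [f^{(1)}(39) − f^{(1)}(9)] = 1/12 × (0.0188424 − 0.626662) = -0.0506516.

S_1 ≈ 390.096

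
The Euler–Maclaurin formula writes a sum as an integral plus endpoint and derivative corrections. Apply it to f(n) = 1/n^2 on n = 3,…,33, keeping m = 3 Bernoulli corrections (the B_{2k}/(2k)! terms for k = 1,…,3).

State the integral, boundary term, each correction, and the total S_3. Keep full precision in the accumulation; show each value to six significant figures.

Integral: ∫_3^33 1/x^2 dx = 0.303030.
Endpoint term: (f(3) + f(33))/2 = (0.111111 + 0.000918274)/2 = 0.0560147.
Running total after boundary: 0.359045.
Order-1 term: 1/12 · (-5.56529e-05 − (-0.0740741)) = 0.00616820.
After k=1: 0.365213.
Order-2 term: −1/720 · (-6.13256e-07 − (-0.0987654)) = -0.000137173.
After k=2: 0.365076.
Order-3 term: 1/30240 · (-1.68941e-08 − (-0.329218)) = 1.08868e-05.

S_3 ≈ 0.365087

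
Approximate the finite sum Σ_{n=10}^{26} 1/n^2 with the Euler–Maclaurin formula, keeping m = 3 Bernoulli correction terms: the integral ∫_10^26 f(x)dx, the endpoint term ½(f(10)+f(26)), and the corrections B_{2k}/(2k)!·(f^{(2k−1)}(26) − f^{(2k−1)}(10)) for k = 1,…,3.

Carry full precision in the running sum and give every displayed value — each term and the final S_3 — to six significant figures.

S_3 ≈ 0.0674350

∫_10^26 1/x^2 dx evaluates to 0.0615385.
Boundary: ½(f(10) + f(26)) = ½(0.0100000 + 0.00147929) = 0.00573964.
So far: 0.0672781.
Order-1 term: 1/12 · (-0.000113792 − (-0.00200000)) = 0.000157184.
After k=1: 0.0674353.
Order-2 term: −1/720 · (-2.01997e-06 − (-0.000240000)) = -3.30528e-07.
After k=2: 0.0674350.
Order-3 term: 1/30240 · (-8.96436e-08 − (-7.20000e-05)) = 2.37799e-09.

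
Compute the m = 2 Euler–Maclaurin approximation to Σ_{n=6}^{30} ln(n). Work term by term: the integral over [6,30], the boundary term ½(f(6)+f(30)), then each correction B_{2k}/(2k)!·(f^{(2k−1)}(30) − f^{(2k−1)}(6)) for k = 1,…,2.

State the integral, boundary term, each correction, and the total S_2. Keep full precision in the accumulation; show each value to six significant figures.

S_2 ≈ 69.8707

The integral term ∫_6^30 ln(x) dx = 67.2854.
Boundary: ½(f(6) + f(30)) = ½(1.79176 + 3.40120) = 2.59648.
So far: 69.8818.
k=1: B_{2}/(2)! × [f^{(1)}(30) − f^{(1)}(6)] = 1/12 × (0.0333333 − 0.166667) = -0.0111111.
Partial sum through k=1: 69.8707.
k=2: B_{4}/(4)! × [f^{(3)}(30) − f^{(3)}(6)] = −1/720 × (7.40741e-05 − 0.00925926) = 1.27572e-05.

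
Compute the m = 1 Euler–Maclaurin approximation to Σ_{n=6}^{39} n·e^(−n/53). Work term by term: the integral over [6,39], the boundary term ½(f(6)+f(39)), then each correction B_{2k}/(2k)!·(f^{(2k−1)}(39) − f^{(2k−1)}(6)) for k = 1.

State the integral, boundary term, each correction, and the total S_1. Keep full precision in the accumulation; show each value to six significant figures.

The integral term ∫_6^39 x·e^(−x/53) dx = 456.218.
½[f(6) + f(39)] = ½[5.35779 + 18.6848] = 12.0213.
So far: 468.240.
Correction k=1: B_{2}/2! · (f^{(1)}(39) − f^{(1)}(6)) = 1/12 · (0.126554 − 0.791875) = -0.0554434.

S_1 ≈ 468.184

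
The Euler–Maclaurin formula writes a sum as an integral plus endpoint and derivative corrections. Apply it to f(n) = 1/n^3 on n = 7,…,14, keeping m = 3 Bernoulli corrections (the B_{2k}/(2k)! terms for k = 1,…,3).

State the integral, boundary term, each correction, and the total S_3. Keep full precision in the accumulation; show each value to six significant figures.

S_3 ≈ 0.00938994

Integral: ∫_7^14 1/x^3 dx = 0.00765306.
½[f(7) + f(14)] = ½[0.00291545 + 0.000364431] = 0.00163994.
Running total after boundary: 0.00929300.
Order-1 term: 1/12 · (-7.80925e-05 − (-0.00124948)) = 9.76156e-05.
Running total after k=1: 0.00939062.
Order-2 term: −1/720 · (-7.96862e-06 − (-0.000509992)) = -6.97254e-07.
Running total after k=2: 0.00938992.
Order-3 term: 1/30240 · (-1.70756e-06 − (-0.000437136)) = 1.43991e-08.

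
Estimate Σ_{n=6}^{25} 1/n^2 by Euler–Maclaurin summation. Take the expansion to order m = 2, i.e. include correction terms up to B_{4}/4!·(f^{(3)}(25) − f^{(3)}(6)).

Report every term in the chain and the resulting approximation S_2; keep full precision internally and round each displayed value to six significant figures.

S_2 ≈ 0.142112

Integral: ∫_6^25 1/x^2 dx = 0.126667.
Endpoint term: (f(6) + f(25))/2 = (0.0277778 + 0.00160000)/2 = 0.0146889.
Running total after boundary: 0.141356.
Order-1 term: 1/12 · (-0.000128000 − (-0.00925926)) = 0.000760938.
After k=1: 0.142116.
Order-2 term: −1/720 · (-2.45760e-06 − (-0.00308642)) = -4.28328e-06.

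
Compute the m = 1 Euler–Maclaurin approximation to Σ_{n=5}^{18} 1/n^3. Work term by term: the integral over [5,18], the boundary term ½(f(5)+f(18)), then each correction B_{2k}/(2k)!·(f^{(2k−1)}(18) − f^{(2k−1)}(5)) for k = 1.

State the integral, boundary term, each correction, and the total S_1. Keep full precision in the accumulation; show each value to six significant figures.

S_1 ≈ 0.0229401

Integral: ∫_5^18 1/x^3 dx = 0.0184568.
Boundary: ½(f(5) + f(18)) = ½(0.00800000 + 0.000171468) = 0.00408573.
So far: 0.0225425.
k=1: B_{2}/(2)! × [f^{(1)}(18) − f^{(1)}(5)] = 1/12 × (-2.85780e-05 − (-0.00480000)) = 0.000397619.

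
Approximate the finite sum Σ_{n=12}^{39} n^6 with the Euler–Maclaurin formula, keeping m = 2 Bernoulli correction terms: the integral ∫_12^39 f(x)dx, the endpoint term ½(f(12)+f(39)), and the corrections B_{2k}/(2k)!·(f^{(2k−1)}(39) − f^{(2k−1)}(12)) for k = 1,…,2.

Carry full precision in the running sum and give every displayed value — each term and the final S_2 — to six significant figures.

Integral: ∫_12^39 x^6 dx = 1.95993e+10.
Boundary: ½(f(12) + f(39)) = ½(2.98598e+06 + 3.51874e+09) = 1.76086e+09.
Running total after boundary: 2.13602e+10.
Correction k=1: B_{2}/2! · (f^{(1)}(39) − f^{(1)}(12)) = 1/12 · (5.41345e+08 − 1.49299e+06) = 4.49877e+07.
Running total after k=1: 2.14052e+10.
Correction k=2: B_{4}/4! · (f^{(3)}(39) − f^{(3)}(12)) = −1/720 · (7.11828e+06 − 207360) = -9598.50.

S_2 ≈ 2.14052e+10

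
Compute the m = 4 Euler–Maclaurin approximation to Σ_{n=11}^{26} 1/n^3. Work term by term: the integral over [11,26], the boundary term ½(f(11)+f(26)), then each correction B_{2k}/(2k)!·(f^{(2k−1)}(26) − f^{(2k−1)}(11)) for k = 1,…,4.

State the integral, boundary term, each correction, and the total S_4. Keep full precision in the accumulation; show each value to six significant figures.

Integral: ∫_11^26 1/x^3 dx = 0.00339259.
Boundary: ½(f(11) + f(26)) = ½(0.000751315 + 5.68958e-05) = 0.000404105.
Integral + boundary = 0.00379669.
k=1: B_{2}/(2)! × [f^{(1)}(26) − f^{(1)}(11)] = 1/12 × (-6.56490e-06 − (-0.000204904)) = 1.65283e-05.
Partial sum through k=1: 0.00381322.
k=2: B_{4}/(4)! × [f^{(3)}(26) − f^{(3)}(11)] = −1/720 × (-1.94228e-07 − (-3.38684e-05)) = -4.67697e-08.
Partial sum through k=2: 0.00381317.
k=3: B_{6}/(6)! × [f^{(5)}(26) − f^{(5)}(11)] = 1/30240 × (-1.20674e-08 − (-1.17560e-05)) = 3.88357e-10.
Partial sum through k=3: 0.00381317.
k=4: B_{8}/(8)! × [f^{(7)}(26) − f^{(7)}(11)] = −1/1209600 × (-1.28529e-09 − (-6.99530e-06)) = -5.78209e-12.

S_4 ≈ 0.00381317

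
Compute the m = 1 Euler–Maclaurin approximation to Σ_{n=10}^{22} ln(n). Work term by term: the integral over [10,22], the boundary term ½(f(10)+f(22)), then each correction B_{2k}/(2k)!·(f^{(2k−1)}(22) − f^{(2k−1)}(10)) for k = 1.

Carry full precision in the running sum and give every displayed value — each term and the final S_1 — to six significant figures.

S_1 ≈ 35.6694

Integral: ∫_10^22 ln(x) dx = 32.9771.
½[f(10) + f(22)] = ½[2.30259 + 3.09104] = 2.69681.
So far: 35.6739.
k=1: B_{2}/(2)! × [f^{(1)}(22) − f^{(1)}(10)] = 1/12 × (0.0454545 − 0.100000) = -0.00454545.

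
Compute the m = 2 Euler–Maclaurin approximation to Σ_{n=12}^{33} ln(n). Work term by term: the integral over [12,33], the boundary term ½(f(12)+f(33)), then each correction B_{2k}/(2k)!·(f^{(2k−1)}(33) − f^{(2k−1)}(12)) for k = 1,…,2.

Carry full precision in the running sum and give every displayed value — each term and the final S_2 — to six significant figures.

∫_12^33 ln(x) dx evaluates to 64.5659.
½[f(12) + f(33)] = ½[2.48491 + 3.49651] = 2.99071.
Integral + boundary = 67.5566.
Correction k=1: B_{2}/2! · (f^{(1)}(33) − f^{(1)}(12)) = 1/12 · (0.0303030 − 0.0833333) = -0.00441919.
After k=1: 67.5522.
Correction k=2: B_{4}/4! · (f^{(3)}(33) − f^{(3)}(12)) = −1/720 · (5.56529e-05 − 0.00115741) = 1.53021e-06.

S_2 ≈ 67.5522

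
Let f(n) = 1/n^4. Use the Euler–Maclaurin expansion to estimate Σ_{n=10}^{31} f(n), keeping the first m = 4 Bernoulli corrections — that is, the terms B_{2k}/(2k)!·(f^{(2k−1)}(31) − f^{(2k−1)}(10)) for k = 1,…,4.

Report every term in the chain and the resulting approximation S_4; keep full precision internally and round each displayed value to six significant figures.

Integral: ∫_10^31 1/x^4 dx = 0.000322144.
Boundary: ½(f(10) + f(31)) = ½(0.000100000 + 1.08281e-06) = 5.05414e-05.
Integral + boundary = 0.000372686.
Correction k=1: B_{2}/2! · (f^{(1)}(31) − f^{(1)}(10)) = 1/12 · (-1.39718e-07 − (-4.00000e-05)) = 3.32169e-06.
After k=1: 0.000376007.
Correction k=2: B_{4}/4! · (f^{(3)}(31) − f^{(3)}(10)) = −1/720 · (-4.36164e-09 − (-1.20000e-05)) = -1.66606e-08.
After k=2: 0.000375991.
Correction k=3: B_{6}/6! · (f^{(5)}(31) − f^{(5)}(10)) = 1/30240 · (-2.54164e-10 − (-6.72000e-06)) = 2.22214e-10.
After k=3: 0.000375991.
Correction k=4: B_{8}/8! · (f^{(7)}(31) − f^{(7)}(10)) = −1/1209600 · (-2.38031e-11 − (-6.04800e-06)) = -4.99998e-12.

S_4 ≈ 0.000375991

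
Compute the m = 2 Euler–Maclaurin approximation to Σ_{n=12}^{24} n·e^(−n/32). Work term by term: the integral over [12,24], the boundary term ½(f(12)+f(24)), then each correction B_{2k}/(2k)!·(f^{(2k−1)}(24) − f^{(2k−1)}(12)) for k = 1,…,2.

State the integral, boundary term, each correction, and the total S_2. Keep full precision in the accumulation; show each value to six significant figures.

Integral: ∫_12^24 x·e^(−x/32) dx = 121.222.
½[f(12) + f(24)] = ½[8.24747 + 11.3368] = 9.79213.
So far: 131.015.
Order-1 term: 1/12 · (0.118092 − 0.429556) = -0.0259553.
Running total after k=1: 130.989.
Order-2 term: −1/720 · (0.00103791 − 0.00176185) = 1.00547e-06.

S_2 ≈ 130.989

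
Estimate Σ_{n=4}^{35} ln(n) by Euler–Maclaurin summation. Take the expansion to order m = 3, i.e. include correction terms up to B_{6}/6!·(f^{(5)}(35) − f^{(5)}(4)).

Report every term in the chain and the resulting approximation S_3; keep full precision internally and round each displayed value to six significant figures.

S_3 ≈ 90.3444

Integral: ∫_4^35 ln(x) dx = 87.8920.
Endpoint term: (f(4) + f(35))/2 = (1.38629 + 3.55535)/2 = 2.47082.
Running total after boundary: 90.3628.
Order-1 term: 1/12 · (0.0285714 − 0.250000) = -0.0184524.
After k=1: 90.3444.
Order-2 term: −1/720 · (4.66472e-05 − 0.0312500) = 4.33380e-05.
After k=2: 90.3444.
Order-3 term: 1/30240 · (4.56952e-07 − 0.0234375) = -7.75034e-07.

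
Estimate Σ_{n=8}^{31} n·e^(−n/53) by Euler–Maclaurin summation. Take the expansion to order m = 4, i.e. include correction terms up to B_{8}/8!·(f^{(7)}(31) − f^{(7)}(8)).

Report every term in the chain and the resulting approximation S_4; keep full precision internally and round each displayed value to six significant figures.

S_4 ≈ 311.610

∫_8^31 x·e^(−x/53) dx evaluates to 299.576.
½[f(8) + f(31)] = ½[6.87917 + 17.2719] = 12.0755.
Integral + boundary = 311.651.
Correction k=1: B_{2}/2! · (f^{(1)}(31) − f^{(1)}(8)) = 1/12 · (0.231273 − 0.730101) = -0.0415689.
Partial sum through k=1: 311.610.
Correction k=2: B_{4}/4! · (f^{(3)}(31) − f^{(3)}(8)) = −1/720 · (0.000479028 − 0.000872159) = 5.46014e-07.
Partial sum through k=2: 311.610.
Correction k=3: B_{6}/6! · (f^{(5)}(31) − f^{(5)}(8)) = 1/30240 · (3.11756e-07 − 5.28445e-07) = -7.16564e-12.
Partial sum through k=3: 311.610.
Correction k=4: B_{8}/8! · (f^{(7)}(31) − f^{(7)}(8)) = −1/1209600 · (1.61260e-10 − 2.65718e-10) = 8.63579e-17.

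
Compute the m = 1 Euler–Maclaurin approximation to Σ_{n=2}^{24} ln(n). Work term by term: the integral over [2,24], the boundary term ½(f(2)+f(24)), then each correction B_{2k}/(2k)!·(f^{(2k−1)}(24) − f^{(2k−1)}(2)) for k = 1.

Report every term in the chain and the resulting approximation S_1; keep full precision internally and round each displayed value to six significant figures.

S_1 ≈ 54.7844

The integral term ∫_2^24 ln(x) dx = 52.8870.
Boundary: ½(f(2) + f(24)) = ½(0.693147 + 3.17805) = 1.93560.
Integral + boundary = 54.8226.
Order-1 term: 1/12 · (0.0416667 − 0.500000) = -0.0381944.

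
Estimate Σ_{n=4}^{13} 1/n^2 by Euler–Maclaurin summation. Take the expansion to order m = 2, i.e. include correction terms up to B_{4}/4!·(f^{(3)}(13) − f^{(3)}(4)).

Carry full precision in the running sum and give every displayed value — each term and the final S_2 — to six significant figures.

The integral term ∫_4^13 1/x^2 dx = 0.173077.
½[f(4) + f(13)] = ½[0.0625000 + 0.00591716] = 0.0342086.
So far: 0.207286.
k=1: B_{2}/(2)! × [f^{(1)}(13) − f^{(1)}(4)] = 1/12 × (-0.000910332 − (-0.0312500)) = 0.00252831.
Partial sum through k=1: 0.209814.
k=2: B_{4}/(4)! × [f^{(3)}(13) − f^{(3)}(4)] = −1/720 × (-6.46390e-05 − (-0.0234375)) = -3.24623e-05.

S_2 ≈ 0.209781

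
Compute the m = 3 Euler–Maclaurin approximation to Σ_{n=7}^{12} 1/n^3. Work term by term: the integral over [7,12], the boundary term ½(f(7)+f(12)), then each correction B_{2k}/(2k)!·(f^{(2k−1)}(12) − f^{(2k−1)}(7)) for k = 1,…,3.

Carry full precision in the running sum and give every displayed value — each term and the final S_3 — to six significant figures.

Integral: ∫_7^12 1/x^3 dx = 0.00673186.
Endpoint term: (f(7) + f(12))/2 = (0.00291545 + 0.000578704)/2 = 0.00174708.
Running total after boundary: 0.00847894.
Correction k=1: B_{2}/2! · (f^{(1)}(12) − f^{(1)}(7)) = 1/12 · (-0.000144676 − (-0.00124948)) = 9.20670e-05.
Running total after k=1: 0.00857100.
Correction k=2: B_{4}/4! · (f^{(3)}(12) − f^{(3)}(7)) = −1/720 · (-2.00939e-05 − (-0.000509992)) = -6.80413e-07.
Running total after k=2: 0.00857032.
Correction k=3: B_{6}/6! · (f^{(5)}(12) − f^{(5)}(7)) = 1/30240 · (-5.86071e-06 − (-0.000437136)) = 1.42617e-08.

S_3 ≈ 0.00857034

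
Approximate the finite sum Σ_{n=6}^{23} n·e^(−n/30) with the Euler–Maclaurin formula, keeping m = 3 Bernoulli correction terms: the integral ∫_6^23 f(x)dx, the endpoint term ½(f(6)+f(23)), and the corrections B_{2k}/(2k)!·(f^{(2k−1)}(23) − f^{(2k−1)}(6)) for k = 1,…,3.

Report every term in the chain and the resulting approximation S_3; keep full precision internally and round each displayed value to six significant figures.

S_3 ≈ 153.333

Integral: ∫_6^23 x·e^(−x/30) dx = 145.580.
Boundary: ½(f(6) + f(23)) = ½(4.91238 + 10.6849) = 7.79862.
Running total after boundary: 153.379.
k=1: B_{2}/(2)! × [f^{(1)}(23) − f^{(1)}(6)] = 1/12 × (0.108397 − 0.654985) = -0.0455490.
After k=1: 153.333.
k=2: B_{4}/(4)! × [f^{(3)}(23) − f^{(3)}(6)] = −1/720 × (0.00115279 − 0.00254716) = 1.93662e-06.
After k=2: 153.333.
k=3: B_{6}/(6)! × [f^{(5)}(23) − f^{(5)}(6)] = 1/30240 × (2.42794e-06 − 4.85174e-06) = -8.01520e-11.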